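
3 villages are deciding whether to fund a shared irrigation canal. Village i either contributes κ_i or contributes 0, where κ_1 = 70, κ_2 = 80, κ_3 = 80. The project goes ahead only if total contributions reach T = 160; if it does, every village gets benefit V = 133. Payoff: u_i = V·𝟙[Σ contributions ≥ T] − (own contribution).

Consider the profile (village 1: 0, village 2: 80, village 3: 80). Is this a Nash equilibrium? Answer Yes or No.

Yes

Total = 160 ≥ 160: provided.
Village 1 (pledges 0, payoff 133): pledging 70 → total 230, payoff 63. No gain.
Village 2 (pledges 80, payoff 53): dropping to 0 → total 80, payoff 0. No gain.
Village 3 (pledges 80, payoff 53): dropping to 0 → total 80, payoff 0. No gain.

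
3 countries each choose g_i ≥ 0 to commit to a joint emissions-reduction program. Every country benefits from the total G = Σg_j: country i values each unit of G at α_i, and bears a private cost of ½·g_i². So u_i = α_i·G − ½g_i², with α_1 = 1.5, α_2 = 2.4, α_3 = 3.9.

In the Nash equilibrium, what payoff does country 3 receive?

Country i's FOC: ∂u_i/∂g_i = α_i − g_i = 0, so g_i* = α_i.
NE contributions = (1.5, 2.4, 3.9); G = 7.8.
u_3 = α_3·G − ½·(g_3)² = 3.9·7.8 − ½·3.9² = 22.815.

22.815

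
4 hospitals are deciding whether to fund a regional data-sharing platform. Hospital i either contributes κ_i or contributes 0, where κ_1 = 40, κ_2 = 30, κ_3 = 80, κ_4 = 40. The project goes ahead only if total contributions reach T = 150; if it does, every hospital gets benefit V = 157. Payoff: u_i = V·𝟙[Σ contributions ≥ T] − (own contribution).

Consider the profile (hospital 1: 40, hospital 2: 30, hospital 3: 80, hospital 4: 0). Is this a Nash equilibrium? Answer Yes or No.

Total = 150 ≥ 150: provided.
Hospital 1 (pledges 40, payoff 117): dropping to 0 → total 110, payoff 0. No gain.
Hospital 2 (pledges 30, payoff 127): dropping to 0 → total 120, payoff 0. No gain.
Hospital 3 (pledges 80, payoff 77): dropping to 0 → total 70, payoff 0. No gain.
Hospital 4 (pledges 0, payoff 157): pledging 40 → total 190, payoff 117. No gain.

Yes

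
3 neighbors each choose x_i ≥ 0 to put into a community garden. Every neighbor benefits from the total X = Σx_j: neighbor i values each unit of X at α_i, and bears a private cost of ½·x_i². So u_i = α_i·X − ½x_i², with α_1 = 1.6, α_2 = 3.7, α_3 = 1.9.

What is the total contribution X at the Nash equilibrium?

Neighbor i's FOC: ∂u_i/∂x_i = α_i − x_i = 0, so x_i* = α_i.
NE contributions = (1.6, 3.7, 1.9); X = 7.2.

7.2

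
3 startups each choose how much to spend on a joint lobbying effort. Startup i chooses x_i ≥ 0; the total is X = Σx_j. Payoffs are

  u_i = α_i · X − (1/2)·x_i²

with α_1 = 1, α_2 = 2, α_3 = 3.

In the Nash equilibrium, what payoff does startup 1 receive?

Startup i's FOC: ∂u_i/∂x_i = α_i − x_i = 0, so x_i* = α_i.
NE contributions = (1, 2, 3); X = 6.
u_1 = α_1·X − ½·(x_1)² = 1·6 − ½·1² = 5.5.

5.5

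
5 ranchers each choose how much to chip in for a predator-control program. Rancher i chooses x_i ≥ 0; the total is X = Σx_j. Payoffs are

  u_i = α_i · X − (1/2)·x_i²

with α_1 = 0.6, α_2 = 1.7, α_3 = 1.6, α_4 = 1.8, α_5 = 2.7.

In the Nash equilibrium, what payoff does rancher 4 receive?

13.5

Rancher i's FOC: ∂u_i/∂x_i = α_i − x_i = 0, so x_i* = α_i.
NE contributions = (0.6, 1.7, 1.6, 1.8, 2.7); X = 8.4.
u_4 = α_4·X − ½·(x_4)² = 1.8·8.4 − ½·1.8² = 13.5.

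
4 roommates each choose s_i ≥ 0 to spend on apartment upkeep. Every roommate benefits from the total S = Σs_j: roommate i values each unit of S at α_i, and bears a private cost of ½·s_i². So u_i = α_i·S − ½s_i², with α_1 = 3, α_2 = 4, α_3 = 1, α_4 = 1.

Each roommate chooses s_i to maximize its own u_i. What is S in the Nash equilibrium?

9

Roommate i's FOC: ∂u_i/∂s_i = α_i − s_i = 0, so s_i* = α_i.
NE contributions = (3, 4, 1, 1); S = 9.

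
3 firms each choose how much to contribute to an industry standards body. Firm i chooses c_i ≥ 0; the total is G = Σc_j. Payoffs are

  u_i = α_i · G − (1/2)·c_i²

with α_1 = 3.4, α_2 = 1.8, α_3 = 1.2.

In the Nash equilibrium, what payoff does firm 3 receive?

Firm i's FOC: ∂u_i/∂c_i = α_i − c_i = 0, so c_i* = α_i.
NE contributions = (3.4, 1.8, 1.2); G = 6.4.
u_3 = α_3·G − ½·(c_3)² = 1.2·6.4 − ½·1.2² = 6.96.

6.96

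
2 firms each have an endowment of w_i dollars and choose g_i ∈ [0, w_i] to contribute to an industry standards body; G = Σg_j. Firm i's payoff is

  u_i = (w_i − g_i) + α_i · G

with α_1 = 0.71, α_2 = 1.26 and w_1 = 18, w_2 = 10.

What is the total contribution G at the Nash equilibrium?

10

∂u_i/∂g_i = α_i − 1, so firm i contributes w_i if α_i > 1, else 0.
α_i > 1 for i ∈ {2}; NE contributions (0, 10), G = 10.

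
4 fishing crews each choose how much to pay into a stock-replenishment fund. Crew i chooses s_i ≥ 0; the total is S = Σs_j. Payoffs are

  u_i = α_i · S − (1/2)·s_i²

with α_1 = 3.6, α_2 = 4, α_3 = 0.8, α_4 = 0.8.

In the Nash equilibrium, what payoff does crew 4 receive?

7.04

Crew i's FOC: ∂u_i/∂s_i = α_i − s_i = 0, so s_i* = α_i.
NE contributions = (3.6, 4, 0.8, 0.8); S = 9.2.
u_4 = α_4·S − ½·(s_4)² = 0.8·9.2 − ½·0.8² = 7.04.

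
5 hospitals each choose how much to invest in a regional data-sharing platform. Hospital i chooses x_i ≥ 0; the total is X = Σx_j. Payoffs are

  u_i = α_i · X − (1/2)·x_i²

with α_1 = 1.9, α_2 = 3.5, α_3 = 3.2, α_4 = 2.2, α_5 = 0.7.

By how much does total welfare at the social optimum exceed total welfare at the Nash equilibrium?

Hospital i's FOC: ∂u_i/∂x_i = α_i − x_i = 0, so x_i* = α_i.
NE contributions = (1.9, 3.5, 3.2, 2.2, 0.7); X = 11.5.
W^NE = (Σα)·X − ½Σα_i² = 11.5² − ½·31.43 = 116.535.
Planner sets x_i = Σα_j = 11.5 for every i, so X^SO = 5·11.5 = 57.5.
W^SO = (Σα)·X^SO − ½·5·(Σα)² = (5/2)·11.5² = 330.625.
Deadweight loss = W^SO − W^NE = 214.09.

214.09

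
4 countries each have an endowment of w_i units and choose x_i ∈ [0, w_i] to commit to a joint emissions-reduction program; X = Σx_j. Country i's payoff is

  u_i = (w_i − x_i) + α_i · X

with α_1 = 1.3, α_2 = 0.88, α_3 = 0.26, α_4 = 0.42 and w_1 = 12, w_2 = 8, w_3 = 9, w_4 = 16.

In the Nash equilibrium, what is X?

12

∂u_i/∂x_i = α_i − 1, so country i contributes w_i if α_i > 1, else 0.
α_i > 1 for i ∈ {1}; NE contributions (12, 0, 0, 0), X = 12.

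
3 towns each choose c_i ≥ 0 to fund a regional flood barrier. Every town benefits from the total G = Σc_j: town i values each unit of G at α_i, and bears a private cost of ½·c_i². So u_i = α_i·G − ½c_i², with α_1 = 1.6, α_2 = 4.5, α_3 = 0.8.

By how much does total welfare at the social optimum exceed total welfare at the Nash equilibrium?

35.53

Town i's FOC: ∂u_i/∂c_i = α_i − c_i = 0, so c_i* = α_i.
NE contributions = (1.6, 4.5, 0.8); G = 6.9.
W^NE = (Σα)·G − ½Σα_i² = 6.9² − ½·23.45 = 35.885.
Planner sets c_i = Σα_j = 6.9 for every i, so G^SO = 3·6.9 = 20.7.
W^SO = (Σα)·G^SO − ½·3·(Σα)² = (3/2)·6.9² = 71.415.
Deadweight loss = W^SO − W^NE = 35.53.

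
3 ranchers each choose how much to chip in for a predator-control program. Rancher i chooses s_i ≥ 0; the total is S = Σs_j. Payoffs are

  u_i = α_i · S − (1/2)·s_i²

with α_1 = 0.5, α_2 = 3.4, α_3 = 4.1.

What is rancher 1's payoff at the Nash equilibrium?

Rancher i's FOC: ∂u_i/∂s_i = α_i − s_i = 0, so s_i* = α_i.
NE contributions = (0.5, 3.4, 4.1); S = 8.
u_1 = α_1·S − ½·(s_1)² = 0.5·8 − ½·0.5² = 3.875.

3.875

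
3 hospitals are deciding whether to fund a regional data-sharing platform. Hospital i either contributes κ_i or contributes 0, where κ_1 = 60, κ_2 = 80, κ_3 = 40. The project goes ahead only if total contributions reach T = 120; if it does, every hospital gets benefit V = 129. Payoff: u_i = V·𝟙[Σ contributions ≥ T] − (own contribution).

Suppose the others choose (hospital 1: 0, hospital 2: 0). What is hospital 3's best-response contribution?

Others' total = 0. Even contributing 40 gives 40 < 120: no benefit either way.
Best response: 0.

0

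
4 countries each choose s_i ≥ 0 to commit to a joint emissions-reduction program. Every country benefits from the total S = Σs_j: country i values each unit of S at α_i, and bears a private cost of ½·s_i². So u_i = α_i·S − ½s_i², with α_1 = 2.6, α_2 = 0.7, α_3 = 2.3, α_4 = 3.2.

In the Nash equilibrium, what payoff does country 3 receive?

Country i's FOC: ∂u_i/∂s_i = α_i − s_i = 0, so s_i* = α_i.
NE contributions = (2.6, 0.7, 2.3, 3.2); S = 8.8.
u_3 = α_3·S − ½·(s_3)² = 2.3·8.8 − ½·2.3² = 17.595.

17.595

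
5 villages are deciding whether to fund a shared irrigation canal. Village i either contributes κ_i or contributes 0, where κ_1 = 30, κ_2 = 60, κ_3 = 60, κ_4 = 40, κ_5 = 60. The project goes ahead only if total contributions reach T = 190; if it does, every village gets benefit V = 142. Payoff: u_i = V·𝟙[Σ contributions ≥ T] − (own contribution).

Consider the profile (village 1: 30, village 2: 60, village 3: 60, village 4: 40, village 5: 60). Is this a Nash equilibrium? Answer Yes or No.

Total = 250 ≥ 190: provided.
Village 1 (pledges 30, payoff 112): dropping to 0 → total 220, payoff 142. Profitable deviation.

No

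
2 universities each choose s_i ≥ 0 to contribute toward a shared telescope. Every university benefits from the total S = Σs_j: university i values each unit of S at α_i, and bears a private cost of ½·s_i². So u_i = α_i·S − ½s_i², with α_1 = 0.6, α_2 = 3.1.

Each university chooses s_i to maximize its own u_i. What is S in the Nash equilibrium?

3.7

University i's FOC: ∂u_i/∂s_i = α_i − s_i = 0, so s_i* = α_i.
NE contributions = (0.6, 3.1); S = 3.7.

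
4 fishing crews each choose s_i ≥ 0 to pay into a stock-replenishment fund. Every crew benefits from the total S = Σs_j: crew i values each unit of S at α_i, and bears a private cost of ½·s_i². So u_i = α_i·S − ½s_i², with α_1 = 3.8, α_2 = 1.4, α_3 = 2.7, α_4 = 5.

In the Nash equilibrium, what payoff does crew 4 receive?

Crew i's FOC: ∂u_i/∂s_i = α_i − s_i = 0, so s_i* = α_i.
NE contributions = (3.8, 1.4, 2.7, 5); S = 12.9.
u_4 = α_4·S − ½·(s_4)² = 5·12.9 − ½·5² = 52.

52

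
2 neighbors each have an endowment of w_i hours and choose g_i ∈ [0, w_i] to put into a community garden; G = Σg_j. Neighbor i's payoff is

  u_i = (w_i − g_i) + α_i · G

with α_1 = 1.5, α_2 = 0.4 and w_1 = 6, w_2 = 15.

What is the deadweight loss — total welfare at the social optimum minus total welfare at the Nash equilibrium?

13.5

∂u_i/∂g_i = α_i − 1, so neighbor i contributes w_i if α_i > 1, else 0.
α_i > 1 for i ∈ {1}; NE contributions (6, 0), G = 6.
W^NE = Σw_i − G^NE + (Σα_i)·G^NE = 21 + 0.9·6 = 26.4.
Planner: ∂(Σu_j)/∂g_i = Σα_j − 1 = 0.9 > 0, so everyone contributes w_i; G^SO = 21, W^SO = 21 + 0.9·21 = 39.9.
Deadweight loss = 13.5.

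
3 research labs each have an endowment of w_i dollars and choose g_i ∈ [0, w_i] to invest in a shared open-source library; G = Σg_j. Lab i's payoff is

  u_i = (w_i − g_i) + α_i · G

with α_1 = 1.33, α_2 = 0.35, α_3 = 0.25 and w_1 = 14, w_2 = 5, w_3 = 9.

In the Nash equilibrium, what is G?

∂u_i/∂g_i = α_i − 1, so lab i contributes w_i if α_i > 1, else 0.
α_i > 1 for i ∈ {1}; NE contributions (14, 0, 0), G = 14.

14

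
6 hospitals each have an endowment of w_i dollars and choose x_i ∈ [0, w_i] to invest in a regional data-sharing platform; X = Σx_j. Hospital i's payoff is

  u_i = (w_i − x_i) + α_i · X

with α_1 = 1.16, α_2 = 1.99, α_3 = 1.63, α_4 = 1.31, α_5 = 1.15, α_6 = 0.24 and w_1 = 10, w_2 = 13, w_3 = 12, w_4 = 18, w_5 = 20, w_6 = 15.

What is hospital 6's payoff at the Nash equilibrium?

32.52

∂u_i/∂x_i = α_i − 1, so hospital i contributes w_i if α_i > 1, else 0.
α_i > 1 for i ∈ {1, 2, 3, 4, 5}; NE contributions (10, 13, 12, 18, 20, 0), X = 73.
u_6 = (15 − 0) + 0.24·73 = 32.52.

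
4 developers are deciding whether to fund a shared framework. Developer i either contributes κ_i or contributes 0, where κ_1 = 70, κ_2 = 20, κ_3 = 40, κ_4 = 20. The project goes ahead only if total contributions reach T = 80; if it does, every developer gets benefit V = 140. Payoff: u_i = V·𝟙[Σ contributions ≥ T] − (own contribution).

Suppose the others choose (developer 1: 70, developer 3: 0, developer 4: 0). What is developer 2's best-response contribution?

Others' total = 70. Contributing 20 brings total to 90 ≥ 80: gain V − κ_2 = 120.
Best response: 20.

20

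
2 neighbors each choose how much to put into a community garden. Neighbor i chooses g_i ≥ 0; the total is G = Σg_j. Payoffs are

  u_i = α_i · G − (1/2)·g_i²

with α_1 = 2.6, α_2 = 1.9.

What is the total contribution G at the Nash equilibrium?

4.5

Neighbor i's FOC: ∂u_i/∂g_i = α_i − g_i = 0, so g_i* = α_i.
NE contributions = (2.6, 1.9); G = 4.5.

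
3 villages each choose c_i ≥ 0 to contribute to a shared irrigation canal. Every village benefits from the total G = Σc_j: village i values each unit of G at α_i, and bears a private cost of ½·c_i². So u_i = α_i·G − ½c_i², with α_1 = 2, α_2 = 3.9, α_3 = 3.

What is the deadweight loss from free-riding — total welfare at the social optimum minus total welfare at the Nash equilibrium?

53.71

Village i's FOC: ∂u_i/∂c_i = α_i − c_i = 0, so c_i* = α_i.
NE contributions = (2, 3.9, 3); G = 8.9.
W^NE = (Σα)·G − ½Σα_i² = 8.9² − ½·28.21 = 65.105.
Planner sets c_i = Σα_j = 8.9 for every i, so G^SO = 3·8.9 = 26.7.
W^SO = (Σα)·G^SO − ½·3·(Σα)² = (3/2)·8.9² = 118.815.
Deadweight loss = W^SO − W^NE = 53.71.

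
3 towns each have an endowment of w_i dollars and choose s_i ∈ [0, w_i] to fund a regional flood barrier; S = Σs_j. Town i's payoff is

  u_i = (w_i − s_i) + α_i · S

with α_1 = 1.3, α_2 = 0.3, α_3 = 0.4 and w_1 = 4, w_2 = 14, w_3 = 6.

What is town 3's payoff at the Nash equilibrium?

7.6

∂u_i/∂s_i = α_i − 1, so town i contributes w_i if α_i > 1, else 0.
α_i > 1 for i ∈ {1}; NE contributions (4, 0, 0), S = 4.
u_3 = (6 − 0) + 0.4·4 = 7.6.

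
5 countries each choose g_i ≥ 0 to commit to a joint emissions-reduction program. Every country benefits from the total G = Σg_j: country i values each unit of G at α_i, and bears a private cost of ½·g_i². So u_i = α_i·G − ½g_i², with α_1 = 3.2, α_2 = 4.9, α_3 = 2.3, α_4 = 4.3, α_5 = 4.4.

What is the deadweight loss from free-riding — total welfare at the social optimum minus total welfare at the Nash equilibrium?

Country i's FOC: ∂u_i/∂g_i = α_i − g_i = 0, so g_i* = α_i.
NE contributions = (3.2, 4.9, 2.3, 4.3, 4.4); G = 19.1.
W^NE = (Σα)·G − ½Σα_i² = 19.1² − ½·77.39 = 326.115.
Planner sets g_i = Σα_j = 19.1 for every i, so G^SO = 5·19.1 = 95.5.
W^SO = (Σα)·G^SO − ½·5·(Σα)² = (5/2)·19.1² = 912.025.
Deadweight loss = W^SO − W^NE = 585.91.

585.91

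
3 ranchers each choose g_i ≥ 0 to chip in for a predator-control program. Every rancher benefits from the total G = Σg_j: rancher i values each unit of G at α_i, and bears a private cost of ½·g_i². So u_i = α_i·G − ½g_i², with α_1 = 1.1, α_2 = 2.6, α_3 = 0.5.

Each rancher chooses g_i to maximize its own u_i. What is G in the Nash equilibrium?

4.2

Rancher i's FOC: ∂u_i/∂g_i = α_i − g_i = 0, so g_i* = α_i.
NE contributions = (1.1, 2.6, 0.5); G = 4.2.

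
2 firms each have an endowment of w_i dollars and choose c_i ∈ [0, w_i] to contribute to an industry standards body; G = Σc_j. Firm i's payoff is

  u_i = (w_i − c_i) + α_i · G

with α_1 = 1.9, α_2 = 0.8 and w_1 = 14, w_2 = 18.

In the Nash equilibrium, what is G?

14

∂u_i/∂c_i = α_i − 1, so firm i contributes w_i if α_i > 1, else 0.
α_i > 1 for i ∈ {1}; NE contributions (14, 0), G = 14.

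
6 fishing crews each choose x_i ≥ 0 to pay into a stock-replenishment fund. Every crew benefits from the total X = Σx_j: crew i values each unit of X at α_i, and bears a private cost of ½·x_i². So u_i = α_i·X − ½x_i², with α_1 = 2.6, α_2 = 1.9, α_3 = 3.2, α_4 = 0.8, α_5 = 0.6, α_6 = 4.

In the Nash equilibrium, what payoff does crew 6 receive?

Crew i's FOC: ∂u_i/∂x_i = α_i − x_i = 0, so x_i* = α_i.
NE contributions = (2.6, 1.9, 3.2, 0.8, 0.6, 4); X = 13.1.
u_6 = α_6·X − ½·(x_6)² = 4·13.1 − ½·4² = 44.4.

44.4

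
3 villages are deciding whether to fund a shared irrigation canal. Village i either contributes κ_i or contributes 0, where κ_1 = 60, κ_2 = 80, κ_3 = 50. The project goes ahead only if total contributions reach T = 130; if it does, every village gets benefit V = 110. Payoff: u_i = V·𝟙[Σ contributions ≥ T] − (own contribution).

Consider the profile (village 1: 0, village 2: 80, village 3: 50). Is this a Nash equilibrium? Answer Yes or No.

Yes

Total = 130 ≥ 130: provided.
Village 1 (pledges 0, payoff 110): pledging 60 → total 190, payoff 50. No gain.
Village 2 (pledges 80, payoff 30): dropping to 0 → total 50, payoff 0. No gain.
Village 3 (pledges 50, payoff 60): dropping to 0 → total 80, payoff 0. No gain.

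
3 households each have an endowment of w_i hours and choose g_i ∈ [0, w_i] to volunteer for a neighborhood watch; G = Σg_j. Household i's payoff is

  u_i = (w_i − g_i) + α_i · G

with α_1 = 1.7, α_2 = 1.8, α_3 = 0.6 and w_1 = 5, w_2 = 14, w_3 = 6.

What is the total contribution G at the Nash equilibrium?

∂u_i/∂g_i = α_i − 1, so household i contributes w_i if α_i > 1, else 0.
α_i > 1 for i ∈ {1, 2}; NE contributions (5, 14, 0), G = 19.

19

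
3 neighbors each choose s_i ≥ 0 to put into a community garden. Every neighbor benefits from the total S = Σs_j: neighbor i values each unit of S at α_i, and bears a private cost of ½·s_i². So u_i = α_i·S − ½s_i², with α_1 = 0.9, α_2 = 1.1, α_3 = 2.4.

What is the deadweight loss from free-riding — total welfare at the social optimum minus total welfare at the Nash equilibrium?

Neighbor i's FOC: ∂u_i/∂s_i = α_i − s_i = 0, so s_i* = α_i.
NE contributions = (0.9, 1.1, 2.4); S = 4.4.
W^NE = (Σα)·S − ½Σα_i² = 4.4² − ½·7.78 = 15.47.
Planner sets s_i = Σα_j = 4.4 for every i, so S^SO = 3·4.4 = 13.2.
W^SO = (Σα)·S^SO − ½·3·(Σα)² = (3/2)·4.4² = 29.04.
Deadweight loss = W^SO − W^NE = 13.57.

13.57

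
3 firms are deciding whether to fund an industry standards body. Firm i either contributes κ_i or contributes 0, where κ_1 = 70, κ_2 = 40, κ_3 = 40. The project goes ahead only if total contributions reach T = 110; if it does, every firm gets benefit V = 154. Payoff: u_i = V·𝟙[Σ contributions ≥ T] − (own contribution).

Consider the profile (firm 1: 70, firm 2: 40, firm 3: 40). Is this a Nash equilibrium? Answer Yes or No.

Total = 150 ≥ 110: provided.
Firm 1 (pledges 70, payoff 84): dropping to 0 → total 80, payoff 0. No gain.
Firm 2 (pledges 40, payoff 114): dropping to 0 → total 110, payoff 154. Profitable deviation.

No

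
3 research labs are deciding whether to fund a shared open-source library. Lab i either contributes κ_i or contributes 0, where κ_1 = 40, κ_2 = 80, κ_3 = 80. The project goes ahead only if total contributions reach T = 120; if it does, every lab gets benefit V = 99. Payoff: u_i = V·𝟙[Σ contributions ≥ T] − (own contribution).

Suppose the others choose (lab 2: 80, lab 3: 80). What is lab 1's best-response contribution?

0

Others' total = 160 ≥ 120; contributing adds cost 40 for no extra benefit.
Best response: 0.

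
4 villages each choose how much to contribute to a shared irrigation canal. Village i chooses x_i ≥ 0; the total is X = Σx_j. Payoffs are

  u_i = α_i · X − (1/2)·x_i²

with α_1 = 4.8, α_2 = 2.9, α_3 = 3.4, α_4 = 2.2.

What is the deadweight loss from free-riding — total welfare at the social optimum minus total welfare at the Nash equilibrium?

Village i's FOC: ∂u_i/∂x_i = α_i − x_i = 0, so x_i* = α_i.
NE contributions = (4.8, 2.9, 3.4, 2.2); X = 13.3.
W^NE = (Σα)·X − ½Σα_i² = 13.3² − ½·47.85 = 152.965.
Planner sets x_i = Σα_j = 13.3 for every i, so X^SO = 4·13.3 = 53.2.
W^SO = (Σα)·X^SO − ½·4·(Σα)² = (4/2)·13.3² = 353.78.
Deadweight loss = W^SO − W^NE = 200.815.

200.815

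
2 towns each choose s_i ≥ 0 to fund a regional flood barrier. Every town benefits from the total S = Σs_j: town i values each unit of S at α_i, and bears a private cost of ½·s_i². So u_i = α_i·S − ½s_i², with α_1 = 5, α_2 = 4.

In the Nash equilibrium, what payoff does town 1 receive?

Town i's FOC: ∂u_i/∂s_i = α_i − s_i = 0, so s_i* = α_i.
NE contributions = (5, 4); S = 9.
u_1 = α_1·S − ½·(s_1)² = 5·9 − ½·5² = 32.5.

32.5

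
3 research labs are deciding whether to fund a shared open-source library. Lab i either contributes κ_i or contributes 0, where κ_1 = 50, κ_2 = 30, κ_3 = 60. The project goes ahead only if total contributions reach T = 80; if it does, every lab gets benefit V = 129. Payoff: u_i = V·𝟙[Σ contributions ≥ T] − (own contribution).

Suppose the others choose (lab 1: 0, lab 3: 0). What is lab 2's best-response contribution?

Others' total = 0. Even contributing 30 gives 30 < 80: no benefit either way.
Best response: 0.

0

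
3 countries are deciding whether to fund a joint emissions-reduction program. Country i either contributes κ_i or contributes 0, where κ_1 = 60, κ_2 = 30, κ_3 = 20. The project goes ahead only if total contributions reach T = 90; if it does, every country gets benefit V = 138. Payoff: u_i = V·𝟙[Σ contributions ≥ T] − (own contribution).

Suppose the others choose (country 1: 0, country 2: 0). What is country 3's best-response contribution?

0

Others' total = 0. Even contributing 20 gives 20 < 90: no benefit either way.
Best response: 0.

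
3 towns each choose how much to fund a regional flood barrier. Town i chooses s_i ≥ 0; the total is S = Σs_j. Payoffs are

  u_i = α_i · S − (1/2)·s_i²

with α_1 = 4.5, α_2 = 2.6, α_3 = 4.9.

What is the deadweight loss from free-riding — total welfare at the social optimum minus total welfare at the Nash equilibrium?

97.51

Town i's FOC: ∂u_i/∂s_i = α_i − s_i = 0, so s_i* = α_i.
NE contributions = (4.5, 2.6, 4.9); S = 12.
W^NE = (Σα)·S − ½Σα_i² = 12² − ½·51.02 = 118.49.
Planner sets s_i = Σα_j = 12 for every i, so S^SO = 3·12 = 36.
W^SO = (Σα)·S^SO − ½·3·(Σα)² = (3/2)·12² = 216.
Deadweight loss = W^SO − W^NE = 97.51.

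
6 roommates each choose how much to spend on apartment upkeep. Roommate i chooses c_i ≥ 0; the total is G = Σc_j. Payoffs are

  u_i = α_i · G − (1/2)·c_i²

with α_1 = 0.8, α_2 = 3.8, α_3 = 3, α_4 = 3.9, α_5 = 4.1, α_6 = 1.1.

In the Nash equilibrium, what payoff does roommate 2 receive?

Roommate i's FOC: ∂u_i/∂c_i = α_i − c_i = 0, so c_i* = α_i.
NE contributions = (0.8, 3.8, 3, 3.9, 4.1, 1.1); G = 16.7.
u_2 = α_2·G − ½·(c_2)² = 3.8·16.7 − ½·3.8² = 56.24.

56.24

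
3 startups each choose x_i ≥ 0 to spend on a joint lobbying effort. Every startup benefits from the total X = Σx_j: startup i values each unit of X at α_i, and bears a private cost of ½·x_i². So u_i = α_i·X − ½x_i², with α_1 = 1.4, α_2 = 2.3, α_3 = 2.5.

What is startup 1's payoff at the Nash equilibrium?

7.7

Startup i's FOC: ∂u_i/∂x_i = α_i − x_i = 0, so x_i* = α_i.
NE contributions = (1.4, 2.3, 2.5); X = 6.2.
u_1 = α_1·X − ½·(x_1)² = 1.4·6.2 − ½·1.4² = 7.7.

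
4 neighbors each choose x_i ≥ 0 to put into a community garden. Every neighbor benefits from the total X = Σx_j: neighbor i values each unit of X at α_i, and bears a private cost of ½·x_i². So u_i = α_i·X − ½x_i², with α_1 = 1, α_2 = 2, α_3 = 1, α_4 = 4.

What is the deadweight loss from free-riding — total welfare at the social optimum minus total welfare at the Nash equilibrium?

75

Neighbor i's FOC: ∂u_i/∂x_i = α_i − x_i = 0, so x_i* = α_i.
NE contributions = (1, 2, 1, 4); X = 8.
W^NE = (Σα)·X − ½Σα_i² = 8² − ½·22 = 53.
Planner sets x_i = Σα_j = 8 for every i, so X^SO = 4·8 = 32.
W^SO = (Σα)·X^SO − ½·4·(Σα)² = (4/2)·8² = 128.
Deadweight loss = W^SO − W^NE = 75.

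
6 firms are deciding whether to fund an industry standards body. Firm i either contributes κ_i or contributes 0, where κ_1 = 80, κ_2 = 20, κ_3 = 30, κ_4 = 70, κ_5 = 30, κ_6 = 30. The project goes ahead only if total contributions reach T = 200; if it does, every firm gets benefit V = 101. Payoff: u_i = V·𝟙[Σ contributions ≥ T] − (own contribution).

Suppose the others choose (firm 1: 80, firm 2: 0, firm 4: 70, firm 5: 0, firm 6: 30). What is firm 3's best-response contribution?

Others' total = 180. Contributing 30 brings total to 210 ≥ 200: gain V − κ_3 = 71.
Best response: 30.

30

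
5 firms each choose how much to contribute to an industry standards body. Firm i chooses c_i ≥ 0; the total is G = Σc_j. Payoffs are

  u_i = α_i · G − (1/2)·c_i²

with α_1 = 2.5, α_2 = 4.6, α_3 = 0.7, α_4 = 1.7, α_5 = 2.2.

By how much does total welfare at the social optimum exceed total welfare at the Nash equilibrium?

Firm i's FOC: ∂u_i/∂c_i = α_i − c_i = 0, so c_i* = α_i.
NE contributions = (2.5, 4.6, 0.7, 1.7, 2.2); G = 11.7.
W^NE = (Σα)·G − ½Σα_i² = 11.7² − ½·35.63 = 119.075.
Planner sets c_i = Σα_j = 11.7 for every i, so G^SO = 5·11.7 = 58.5.
W^SO = (Σα)·G^SO − ½·5·(Σα)² = (5/2)·11.7² = 342.225.
Deadweight loss = W^SO − W^NE = 223.15.

223.15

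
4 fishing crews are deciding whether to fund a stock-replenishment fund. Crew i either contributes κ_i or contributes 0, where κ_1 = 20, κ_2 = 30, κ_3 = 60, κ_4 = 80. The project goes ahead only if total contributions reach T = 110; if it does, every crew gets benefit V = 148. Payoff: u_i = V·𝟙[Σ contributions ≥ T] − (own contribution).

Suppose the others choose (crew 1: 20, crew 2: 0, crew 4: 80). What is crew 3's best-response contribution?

Others' total = 100. Contributing 60 brings total to 160 ≥ 110: gain V − κ_3 = 88.
Best response: 60.

60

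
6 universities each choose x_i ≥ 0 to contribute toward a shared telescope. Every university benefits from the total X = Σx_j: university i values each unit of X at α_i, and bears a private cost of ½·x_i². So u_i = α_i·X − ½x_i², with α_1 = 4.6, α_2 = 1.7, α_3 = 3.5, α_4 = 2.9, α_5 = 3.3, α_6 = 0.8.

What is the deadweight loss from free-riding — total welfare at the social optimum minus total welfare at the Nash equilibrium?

592.6

University i's FOC: ∂u_i/∂x_i = α_i − x_i = 0, so x_i* = α_i.
NE contributions = (4.6, 1.7, 3.5, 2.9, 3.3, 0.8); X = 16.8.
W^NE = (Σα)·X − ½Σα_i² = 16.8² − ½·56.24 = 254.12.
Planner sets x_i = Σα_j = 16.8 for every i, so X^SO = 6·16.8 = 100.8.
W^SO = (Σα)·X^SO − ½·6·(Σα)² = (6/2)·16.8² = 846.72.
Deadweight loss = W^SO − W^NE = 592.6.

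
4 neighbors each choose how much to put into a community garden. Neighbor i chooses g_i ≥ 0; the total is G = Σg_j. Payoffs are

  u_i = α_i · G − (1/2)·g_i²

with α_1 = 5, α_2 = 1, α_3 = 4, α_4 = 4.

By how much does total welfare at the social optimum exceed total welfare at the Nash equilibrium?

Neighbor i's FOC: ∂u_i/∂g_i = α_i − g_i = 0, so g_i* = α_i.
NE contributions = (5, 1, 4, 4); G = 14.
W^NE = (Σα)·G − ½Σα_i² = 14² − ½·58 = 167.
Planner sets g_i = Σα_j = 14 for every i, so G^SO = 4·14 = 56.
W^SO = (Σα)·G^SO − ½·4·(Σα)² = (4/2)·14² = 392.
Deadweight loss = W^SO − W^NE = 225.

225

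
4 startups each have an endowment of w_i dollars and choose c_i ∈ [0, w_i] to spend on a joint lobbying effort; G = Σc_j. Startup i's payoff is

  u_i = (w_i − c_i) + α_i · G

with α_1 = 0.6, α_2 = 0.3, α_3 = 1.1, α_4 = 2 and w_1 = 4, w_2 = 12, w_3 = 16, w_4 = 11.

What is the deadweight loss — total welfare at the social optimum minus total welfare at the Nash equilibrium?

48

∂u_i/∂c_i = α_i − 1, so startup i contributes w_i if α_i > 1, else 0.
α_i > 1 for i ∈ {3, 4}; NE contributions (0, 0, 16, 11), G = 27.
W^NE = Σw_i − G^NE + (Σα_i)·G^NE = 43 + 3·27 = 124.
Planner: ∂(Σu_j)/∂c_i = Σα_j − 1 = 3 > 0, so everyone contributes w_i; G^SO = 43, W^SO = 43 + 3·43 = 172.
Deadweight loss = 48.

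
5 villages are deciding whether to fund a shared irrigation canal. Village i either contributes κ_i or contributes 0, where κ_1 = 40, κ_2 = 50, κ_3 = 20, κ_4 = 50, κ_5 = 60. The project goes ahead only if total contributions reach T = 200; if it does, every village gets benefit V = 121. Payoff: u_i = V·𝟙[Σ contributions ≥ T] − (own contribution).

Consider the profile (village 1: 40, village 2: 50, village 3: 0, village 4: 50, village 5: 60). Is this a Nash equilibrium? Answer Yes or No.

Yes

Total = 200 ≥ 200: provided.
Village 1 (pledges 40, payoff 81): dropping to 0 → total 160, payoff 0. No gain.
Village 2 (pledges 50, payoff 71): dropping to 0 → total 150, payoff 0. No gain.
Village 3 (pledges 0, payoff 121): pledging 20 → total 220, payoff 101. No gain.
Village 4 (pledges 50, payoff 71): dropping to 0 → total 150, payoff 0. No gain.
Village 5 (pledges 60, payoff 61): dropping to 0 → total 140, payoff 0. No gain.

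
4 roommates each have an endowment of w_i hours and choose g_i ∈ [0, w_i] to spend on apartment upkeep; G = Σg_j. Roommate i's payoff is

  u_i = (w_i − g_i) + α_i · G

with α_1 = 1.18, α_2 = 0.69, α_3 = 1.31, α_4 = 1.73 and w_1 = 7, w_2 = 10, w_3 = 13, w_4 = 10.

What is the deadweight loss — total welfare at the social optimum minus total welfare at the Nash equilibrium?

39.1

∂u_i/∂g_i = α_i − 1, so roommate i contributes w_i if α_i > 1, else 0.
α_i > 1 for i ∈ {1, 3, 4}; NE contributions (7, 0, 13, 10), G = 30.
W^NE = Σw_i − G^NE + (Σα_i)·G^NE = 40 + 3.91·30 = 157.3.
Planner: ∂(Σu_j)/∂g_i = Σα_j − 1 = 3.91 > 0, so everyone contributes w_i; G^SO = 40, W^SO = 40 + 3.91·40 = 196.4.
Deadweight loss = 39.1.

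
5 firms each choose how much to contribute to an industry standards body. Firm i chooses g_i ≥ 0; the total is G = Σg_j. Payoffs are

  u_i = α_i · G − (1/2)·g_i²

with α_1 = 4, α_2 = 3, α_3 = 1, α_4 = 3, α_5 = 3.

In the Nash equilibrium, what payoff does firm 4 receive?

37.5

Firm i's FOC: ∂u_i/∂g_i = α_i − g_i = 0, so g_i* = α_i.
NE contributions = (4, 3, 1, 3, 3); G = 14.
u_4 = α_4·G − ½·(g_4)² = 3·14 − ½·3² = 37.5.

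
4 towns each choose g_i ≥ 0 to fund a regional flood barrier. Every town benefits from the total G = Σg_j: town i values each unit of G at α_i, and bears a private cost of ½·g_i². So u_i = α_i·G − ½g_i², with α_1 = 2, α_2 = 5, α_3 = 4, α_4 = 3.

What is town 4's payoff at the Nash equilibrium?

Town i's FOC: ∂u_i/∂g_i = α_i − g_i = 0, so g_i* = α_i.
NE contributions = (2, 5, 4, 3); G = 14.
u_4 = α_4·G − ½·(g_4)² = 3·14 − ½·3² = 37.5.

37.5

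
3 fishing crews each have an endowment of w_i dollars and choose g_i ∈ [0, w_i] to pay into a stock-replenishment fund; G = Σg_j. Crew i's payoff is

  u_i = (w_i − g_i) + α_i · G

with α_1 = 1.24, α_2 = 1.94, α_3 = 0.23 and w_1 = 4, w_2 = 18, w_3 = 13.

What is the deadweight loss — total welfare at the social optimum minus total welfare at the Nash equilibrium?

31.33

∂u_i/∂g_i = α_i − 1, so crew i contributes w_i if α_i > 1, else 0.
α_i > 1 for i ∈ {1, 2}; NE contributions (4, 18, 0), G = 22.
W^NE = Σw_i − G^NE + (Σα_i)·G^NE = 35 + 2.41·22 = 88.02.
Planner: ∂(Σu_j)/∂g_i = Σα_j − 1 = 2.41 > 0, so everyone contributes w_i; G^SO = 35, W^SO = 35 + 2.41·35 = 119.35.
Deadweight loss = 31.33.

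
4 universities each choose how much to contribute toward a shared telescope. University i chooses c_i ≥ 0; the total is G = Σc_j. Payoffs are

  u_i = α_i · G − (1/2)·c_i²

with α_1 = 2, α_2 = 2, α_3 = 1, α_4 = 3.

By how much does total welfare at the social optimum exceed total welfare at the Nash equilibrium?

University i's FOC: ∂u_i/∂c_i = α_i − c_i = 0, so c_i* = α_i.
NE contributions = (2, 2, 1, 3); G = 8.
W^NE = (Σα)·G − ½Σα_i² = 8² − ½·18 = 55.
Planner sets c_i = Σα_j = 8 for every i, so G^SO = 4·8 = 32.
W^SO = (Σα)·G^SO − ½·4·(Σα)² = (4/2)·8² = 128.
Deadweight loss = W^SO − W^NE = 73.

73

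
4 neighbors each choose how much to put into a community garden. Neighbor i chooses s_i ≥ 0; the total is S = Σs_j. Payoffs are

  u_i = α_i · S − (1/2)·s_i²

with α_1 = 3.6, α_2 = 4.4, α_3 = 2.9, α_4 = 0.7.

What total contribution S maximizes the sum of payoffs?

Planner FOC: ∂(Σu_j)/∂s_i = (Σα_j) − s_i = 0, so s_i^SO = Σα_j = 11.6 for every i; S^SO = 46.4.

46.4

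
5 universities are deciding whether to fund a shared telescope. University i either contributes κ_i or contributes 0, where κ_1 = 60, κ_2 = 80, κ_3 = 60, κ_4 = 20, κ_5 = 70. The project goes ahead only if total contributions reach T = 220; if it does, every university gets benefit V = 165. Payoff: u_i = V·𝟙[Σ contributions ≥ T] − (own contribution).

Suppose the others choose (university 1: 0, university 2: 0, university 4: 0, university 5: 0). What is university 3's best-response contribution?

0

Others' total = 0. Even contributing 60 gives 60 < 220: no benefit either way.
Best response: 0.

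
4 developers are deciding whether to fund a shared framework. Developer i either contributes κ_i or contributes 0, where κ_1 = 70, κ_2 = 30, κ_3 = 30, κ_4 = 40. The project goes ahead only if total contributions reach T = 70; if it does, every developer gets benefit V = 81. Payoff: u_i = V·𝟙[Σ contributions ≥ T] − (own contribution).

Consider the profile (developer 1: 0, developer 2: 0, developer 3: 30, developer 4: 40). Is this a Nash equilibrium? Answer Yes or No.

Yes

Total = 70 ≥ 70: provided.
Developer 1 (pledges 0, payoff 81): pledging 70 → total 140, payoff 11. No gain.
Developer 2 (pledges 0, payoff 81): pledging 30 → total 100, payoff 51. No gain.
Developer 3 (pledges 30, payoff 51): dropping to 0 → total 40, payoff 0. No gain.
Developer 4 (pledges 40, payoff 41): dropping to 0 → total 30, payoff 0. No gain.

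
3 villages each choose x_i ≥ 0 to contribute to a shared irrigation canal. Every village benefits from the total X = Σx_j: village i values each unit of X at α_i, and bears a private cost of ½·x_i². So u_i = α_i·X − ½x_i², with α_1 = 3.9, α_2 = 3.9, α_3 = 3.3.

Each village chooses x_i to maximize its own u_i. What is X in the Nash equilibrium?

11.1

Village i's FOC: ∂u_i/∂x_i = α_i − x_i = 0, so x_i* = α_i.
NE contributions = (3.9, 3.9, 3.3); X = 11.1.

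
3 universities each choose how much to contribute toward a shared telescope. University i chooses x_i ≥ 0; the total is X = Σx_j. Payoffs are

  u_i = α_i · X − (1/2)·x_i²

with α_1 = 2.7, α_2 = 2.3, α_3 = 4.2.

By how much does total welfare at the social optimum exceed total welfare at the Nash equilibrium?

University i's FOC: ∂u_i/∂x_i = α_i − x_i = 0, so x_i* = α_i.
NE contributions = (2.7, 2.3, 4.2); X = 9.2.
W^NE = (Σα)·X − ½Σα_i² = 9.2² − ½·30.22 = 69.53.
Planner sets x_i = Σα_j = 9.2 for every i, so X^SO = 3·9.2 = 27.6.
W^SO = (Σα)·X^SO − ½·3·(Σα)² = (3/2)·9.2² = 126.96.
Deadweight loss = W^SO − W^NE = 57.43.

57.43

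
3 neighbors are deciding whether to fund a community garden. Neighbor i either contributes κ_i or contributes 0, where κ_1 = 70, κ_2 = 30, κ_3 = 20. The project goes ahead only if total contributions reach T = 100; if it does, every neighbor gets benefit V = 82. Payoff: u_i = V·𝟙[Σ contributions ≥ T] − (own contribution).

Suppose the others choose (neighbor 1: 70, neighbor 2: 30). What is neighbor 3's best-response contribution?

Others' total = 100 ≥ 100; contributing adds cost 20 for no extra benefit.
Best response: 0.

0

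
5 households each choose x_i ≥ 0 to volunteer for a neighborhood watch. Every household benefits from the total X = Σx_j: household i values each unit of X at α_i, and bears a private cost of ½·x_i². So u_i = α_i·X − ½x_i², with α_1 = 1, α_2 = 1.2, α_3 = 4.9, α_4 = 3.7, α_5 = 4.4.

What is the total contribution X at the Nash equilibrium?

15.2

Household i's FOC: ∂u_i/∂x_i = α_i − x_i = 0, so x_i* = α_i.
NE contributions = (1, 1.2, 4.9, 3.7, 4.4); X = 15.2.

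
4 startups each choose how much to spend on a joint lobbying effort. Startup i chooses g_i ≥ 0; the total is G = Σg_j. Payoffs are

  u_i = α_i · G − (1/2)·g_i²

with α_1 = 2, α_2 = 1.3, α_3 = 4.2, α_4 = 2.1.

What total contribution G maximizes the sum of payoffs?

Planner FOC: ∂(Σu_j)/∂g_i = (Σα_j) − g_i = 0, so g_i^SO = Σα_j = 9.6 for every i; G^SO = 38.4.

38.4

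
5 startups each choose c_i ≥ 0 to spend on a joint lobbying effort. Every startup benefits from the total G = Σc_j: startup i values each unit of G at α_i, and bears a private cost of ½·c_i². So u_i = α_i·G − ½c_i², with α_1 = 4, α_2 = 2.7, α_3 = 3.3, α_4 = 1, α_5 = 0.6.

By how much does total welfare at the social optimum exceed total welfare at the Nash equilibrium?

Startup i's FOC: ∂u_i/∂c_i = α_i − c_i = 0, so c_i* = α_i.
NE contributions = (4, 2.7, 3.3, 1, 0.6); G = 11.6.
W^NE = (Σα)·G − ½Σα_i² = 11.6² − ½·35.54 = 116.79.
Planner sets c_i = Σα_j = 11.6 for every i, so G^SO = 5·11.6 = 58.
W^SO = (Σα)·G^SO − ½·5·(Σα)² = (5/2)·11.6² = 336.4.
Deadweight loss = W^SO − W^NE = 219.61.

219.61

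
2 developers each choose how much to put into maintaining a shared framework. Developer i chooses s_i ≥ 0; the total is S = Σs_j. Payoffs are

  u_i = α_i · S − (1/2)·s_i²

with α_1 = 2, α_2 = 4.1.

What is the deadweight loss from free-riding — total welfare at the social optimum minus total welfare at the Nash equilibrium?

Developer i's FOC: ∂u_i/∂s_i = α_i − s_i = 0, so s_i* = α_i.
NE contributions = (2, 4.1); S = 6.1.
W^NE = (Σα)·S − ½Σα_i² = 6.1² − ½·20.81 = 26.805.
Planner sets s_i = Σα_j = 6.1 for every i, so S^SO = 2·6.1 = 12.2.
W^SO = (Σα)·S^SO − ½·2·(Σα)² = (2/2)·6.1² = 37.21.
Deadweight loss = W^SO − W^NE = 10.405.

10.405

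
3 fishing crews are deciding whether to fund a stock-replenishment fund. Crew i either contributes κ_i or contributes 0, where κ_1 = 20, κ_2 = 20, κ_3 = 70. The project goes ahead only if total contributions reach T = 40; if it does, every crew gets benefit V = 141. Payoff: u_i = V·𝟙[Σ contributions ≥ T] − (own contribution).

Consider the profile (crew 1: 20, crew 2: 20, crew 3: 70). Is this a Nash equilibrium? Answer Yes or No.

No

Total = 110 ≥ 40: provided.
Crew 1 (pledges 20, payoff 121): dropping to 0 → total 90, payoff 141. Profitable deviation.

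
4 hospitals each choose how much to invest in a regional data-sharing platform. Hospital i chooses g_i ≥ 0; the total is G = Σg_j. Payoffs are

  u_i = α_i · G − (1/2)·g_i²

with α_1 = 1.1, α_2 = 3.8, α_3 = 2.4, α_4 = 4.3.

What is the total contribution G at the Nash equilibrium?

Hospital i's FOC: ∂u_i/∂g_i = α_i − g_i = 0, so g_i* = α_i.
NE contributions = (1.1, 3.8, 2.4, 4.3); G = 11.6.

11.6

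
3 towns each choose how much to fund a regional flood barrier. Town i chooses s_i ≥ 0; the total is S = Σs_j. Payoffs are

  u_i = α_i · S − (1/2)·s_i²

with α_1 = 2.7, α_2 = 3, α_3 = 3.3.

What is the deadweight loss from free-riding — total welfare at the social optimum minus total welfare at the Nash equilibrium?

54.09

Town i's FOC: ∂u_i/∂s_i = α_i − s_i = 0, so s_i* = α_i.
NE contributions = (2.7, 3, 3.3); S = 9.
W^NE = (Σα)·S − ½Σα_i² = 9² − ½·27.18 = 67.41.
Planner sets s_i = Σα_j = 9 for every i, so S^SO = 3·9 = 27.
W^SO = (Σα)·S^SO − ½·3·(Σα)² = (3/2)·9² = 121.5.
Deadweight loss = W^SO − W^NE = 54.09.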